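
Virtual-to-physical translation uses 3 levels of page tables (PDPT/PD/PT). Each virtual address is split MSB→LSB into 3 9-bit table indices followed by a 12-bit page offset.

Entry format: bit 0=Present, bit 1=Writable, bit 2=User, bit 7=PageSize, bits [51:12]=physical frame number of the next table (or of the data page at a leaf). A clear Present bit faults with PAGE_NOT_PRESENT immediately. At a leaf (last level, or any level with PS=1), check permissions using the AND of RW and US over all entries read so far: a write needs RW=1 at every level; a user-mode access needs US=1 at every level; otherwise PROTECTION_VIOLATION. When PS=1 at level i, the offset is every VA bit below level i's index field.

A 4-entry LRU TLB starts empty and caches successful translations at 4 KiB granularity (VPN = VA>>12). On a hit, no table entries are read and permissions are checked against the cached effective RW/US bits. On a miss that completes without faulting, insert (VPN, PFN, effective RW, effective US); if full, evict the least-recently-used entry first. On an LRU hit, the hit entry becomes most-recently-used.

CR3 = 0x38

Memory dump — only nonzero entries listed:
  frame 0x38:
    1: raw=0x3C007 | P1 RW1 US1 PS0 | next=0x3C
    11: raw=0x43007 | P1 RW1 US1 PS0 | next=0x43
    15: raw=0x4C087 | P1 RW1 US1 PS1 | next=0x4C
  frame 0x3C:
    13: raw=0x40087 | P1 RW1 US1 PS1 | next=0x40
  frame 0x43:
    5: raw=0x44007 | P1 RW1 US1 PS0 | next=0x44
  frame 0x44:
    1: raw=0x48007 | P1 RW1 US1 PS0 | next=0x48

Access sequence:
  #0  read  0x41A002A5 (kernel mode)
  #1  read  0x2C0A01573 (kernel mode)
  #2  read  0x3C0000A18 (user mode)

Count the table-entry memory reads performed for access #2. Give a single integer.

Trace:
#0 VA=0x41A002A5 (r,kernel):
  [0] read 0x38 idx=1: raw=0x3C007 flags P=1 W=1 U=1 S=0
  [1] read 0x3C idx=13: raw=0x40087 flags P=1 W=1 U=1 S=1
  ✓ 0x402A5 (huge @L1)  — 2 lookups
#1 VA=0x2C0A01573 (r,kernel):
  [0] read 0x38 idx=11: raw=0x43007 flags P=1 W=1 U=1 S=0
  [1] read 0x43 idx=5: raw=0x44007 flags P=1 W=1 U=1 S=0
  [2] read 0x44 idx=1: raw=0x48007 flags P=1 W=1 U=1 S=0
  ✓ 0x48573  — 3 lookups
#2 VA=0x3C0000A18 (r,user):
  [0] read 0x38 idx=15: raw=0x4C087 flags P=1 W=1 U=1 S=1
  ✓ 0x4CA18 (huge @L0)  — 1 lookups

Entries read for #2: 1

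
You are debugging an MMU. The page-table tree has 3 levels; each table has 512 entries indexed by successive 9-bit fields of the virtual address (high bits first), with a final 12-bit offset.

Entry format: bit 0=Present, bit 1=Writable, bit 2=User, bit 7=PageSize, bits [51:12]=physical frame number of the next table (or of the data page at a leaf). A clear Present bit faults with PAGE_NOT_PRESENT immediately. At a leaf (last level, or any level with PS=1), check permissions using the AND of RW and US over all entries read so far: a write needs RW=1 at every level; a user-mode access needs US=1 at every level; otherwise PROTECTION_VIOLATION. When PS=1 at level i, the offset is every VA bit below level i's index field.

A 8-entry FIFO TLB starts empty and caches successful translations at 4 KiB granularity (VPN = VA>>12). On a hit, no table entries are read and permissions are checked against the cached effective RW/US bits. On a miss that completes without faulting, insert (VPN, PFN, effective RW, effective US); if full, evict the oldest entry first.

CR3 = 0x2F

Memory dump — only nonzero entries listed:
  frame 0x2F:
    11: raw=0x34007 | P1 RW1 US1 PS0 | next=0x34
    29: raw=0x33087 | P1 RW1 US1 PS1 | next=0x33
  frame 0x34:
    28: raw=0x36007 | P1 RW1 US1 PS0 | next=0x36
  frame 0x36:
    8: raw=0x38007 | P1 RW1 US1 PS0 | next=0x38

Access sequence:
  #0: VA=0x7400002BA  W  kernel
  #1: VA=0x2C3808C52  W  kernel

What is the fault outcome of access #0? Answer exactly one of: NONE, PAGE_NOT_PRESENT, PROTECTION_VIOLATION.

Trace:
#0 VA=0x7400002BA (w,kernel):
  lvl0: tbl 0x2F, slot 29 ⇒ 0x33087 (P1/RW1/US1/PS1)
  ⇒ phys 0x332BA (huge @L0)  [1 reads]
#1 VA=0x2C3808C52 (w,kernel):
  lvl0: tbl 0x2F, slot 11 ⇒ 0x34007 (P1/RW1/US1/PS0)
  lvl1: tbl 0x34, slot 28 ⇒ 0x36007 (P1/RW1/US1/PS0)
  lvl2: tbl 0x36, slot 8 ⇒ 0x38007 (P1/RW1/US1/PS0)
  ⇒ phys 0x38C52  [3 reads]

Access #0 fault: NONE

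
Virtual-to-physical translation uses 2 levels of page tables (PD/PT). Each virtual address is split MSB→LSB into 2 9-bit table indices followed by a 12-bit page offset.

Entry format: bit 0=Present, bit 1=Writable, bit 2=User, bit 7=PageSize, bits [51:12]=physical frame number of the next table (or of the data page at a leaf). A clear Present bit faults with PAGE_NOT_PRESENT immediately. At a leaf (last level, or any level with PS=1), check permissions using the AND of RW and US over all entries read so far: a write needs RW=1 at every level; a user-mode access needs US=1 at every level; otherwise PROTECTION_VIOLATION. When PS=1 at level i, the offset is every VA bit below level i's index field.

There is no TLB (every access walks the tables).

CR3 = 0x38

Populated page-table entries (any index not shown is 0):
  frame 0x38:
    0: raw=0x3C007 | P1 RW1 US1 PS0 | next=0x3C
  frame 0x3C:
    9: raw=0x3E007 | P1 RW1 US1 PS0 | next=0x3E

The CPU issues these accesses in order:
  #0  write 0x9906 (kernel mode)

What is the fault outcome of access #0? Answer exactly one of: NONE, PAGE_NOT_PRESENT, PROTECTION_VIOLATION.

Walk each access:
#0 VA=0x9906 (w,kernel):
  lvl0: tbl 0x38, slot 0 ⇒ 0x3C007 (P1/RW1/US1/PS0)
  lvl1: tbl 0x3C, slot 9 ⇒ 0x3E007 (P1/RW1/US1/PS0)
  ✓ 0x3E906  — 2 lookups

Access #0 fault: NONE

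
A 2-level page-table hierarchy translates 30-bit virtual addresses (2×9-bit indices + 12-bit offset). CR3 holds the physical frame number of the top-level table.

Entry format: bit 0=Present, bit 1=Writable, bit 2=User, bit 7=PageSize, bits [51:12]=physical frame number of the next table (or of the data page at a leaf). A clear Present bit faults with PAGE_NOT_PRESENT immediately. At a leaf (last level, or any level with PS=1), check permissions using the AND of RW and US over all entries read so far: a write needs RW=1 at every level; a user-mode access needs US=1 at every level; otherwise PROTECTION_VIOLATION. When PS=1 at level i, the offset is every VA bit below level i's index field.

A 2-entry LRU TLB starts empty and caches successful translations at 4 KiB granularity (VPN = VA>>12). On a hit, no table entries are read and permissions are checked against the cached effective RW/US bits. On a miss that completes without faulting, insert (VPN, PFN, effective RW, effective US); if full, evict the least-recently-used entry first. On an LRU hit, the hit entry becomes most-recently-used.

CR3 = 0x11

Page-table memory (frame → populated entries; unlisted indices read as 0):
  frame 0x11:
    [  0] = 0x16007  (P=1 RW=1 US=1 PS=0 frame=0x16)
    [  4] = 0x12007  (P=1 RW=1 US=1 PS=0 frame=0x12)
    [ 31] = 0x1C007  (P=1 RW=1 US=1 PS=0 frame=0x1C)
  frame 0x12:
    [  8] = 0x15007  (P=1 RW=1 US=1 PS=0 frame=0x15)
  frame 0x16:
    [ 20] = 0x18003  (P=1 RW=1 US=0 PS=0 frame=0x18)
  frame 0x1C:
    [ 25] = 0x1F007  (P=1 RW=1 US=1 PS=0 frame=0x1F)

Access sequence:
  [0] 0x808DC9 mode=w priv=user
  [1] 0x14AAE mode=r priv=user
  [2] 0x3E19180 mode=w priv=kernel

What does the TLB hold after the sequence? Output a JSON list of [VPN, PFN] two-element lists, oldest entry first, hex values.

Per-access translation:
#0 VA=0x808DC9 (w,user):
  L0 @0x11[4] → 0x12007  P=1,RW=1,US=1,PS=0
  L1 @0x12[8] → 0x15007  P=1,RW=1,US=1,PS=0
  → PA=0x15DC9  (2 entries read)
#1 VA=0x14AAE (r,user):
  L0 @0x11[0] → 0x16007  P=1,RW=1,US=1,PS=0
  L1 @0x16[20] → 0x18003  P=1,RW=1,US=0,PS=0
  → PROTECTION_VIOLATION  (2 entries read)
#2 VA=0x3E19180 (w,kernel):
  L0 @0x11[31] → 0x1C007  P=1,RW=1,US=1,PS=0
  L1 @0x1C[25] → 0x1F007  P=1,RW=1,US=1,PS=0
  → PA=0x1F180  (2 entries read)

TLB: [["0x808", "0x15"], ["0x3E19", "0x1F"]]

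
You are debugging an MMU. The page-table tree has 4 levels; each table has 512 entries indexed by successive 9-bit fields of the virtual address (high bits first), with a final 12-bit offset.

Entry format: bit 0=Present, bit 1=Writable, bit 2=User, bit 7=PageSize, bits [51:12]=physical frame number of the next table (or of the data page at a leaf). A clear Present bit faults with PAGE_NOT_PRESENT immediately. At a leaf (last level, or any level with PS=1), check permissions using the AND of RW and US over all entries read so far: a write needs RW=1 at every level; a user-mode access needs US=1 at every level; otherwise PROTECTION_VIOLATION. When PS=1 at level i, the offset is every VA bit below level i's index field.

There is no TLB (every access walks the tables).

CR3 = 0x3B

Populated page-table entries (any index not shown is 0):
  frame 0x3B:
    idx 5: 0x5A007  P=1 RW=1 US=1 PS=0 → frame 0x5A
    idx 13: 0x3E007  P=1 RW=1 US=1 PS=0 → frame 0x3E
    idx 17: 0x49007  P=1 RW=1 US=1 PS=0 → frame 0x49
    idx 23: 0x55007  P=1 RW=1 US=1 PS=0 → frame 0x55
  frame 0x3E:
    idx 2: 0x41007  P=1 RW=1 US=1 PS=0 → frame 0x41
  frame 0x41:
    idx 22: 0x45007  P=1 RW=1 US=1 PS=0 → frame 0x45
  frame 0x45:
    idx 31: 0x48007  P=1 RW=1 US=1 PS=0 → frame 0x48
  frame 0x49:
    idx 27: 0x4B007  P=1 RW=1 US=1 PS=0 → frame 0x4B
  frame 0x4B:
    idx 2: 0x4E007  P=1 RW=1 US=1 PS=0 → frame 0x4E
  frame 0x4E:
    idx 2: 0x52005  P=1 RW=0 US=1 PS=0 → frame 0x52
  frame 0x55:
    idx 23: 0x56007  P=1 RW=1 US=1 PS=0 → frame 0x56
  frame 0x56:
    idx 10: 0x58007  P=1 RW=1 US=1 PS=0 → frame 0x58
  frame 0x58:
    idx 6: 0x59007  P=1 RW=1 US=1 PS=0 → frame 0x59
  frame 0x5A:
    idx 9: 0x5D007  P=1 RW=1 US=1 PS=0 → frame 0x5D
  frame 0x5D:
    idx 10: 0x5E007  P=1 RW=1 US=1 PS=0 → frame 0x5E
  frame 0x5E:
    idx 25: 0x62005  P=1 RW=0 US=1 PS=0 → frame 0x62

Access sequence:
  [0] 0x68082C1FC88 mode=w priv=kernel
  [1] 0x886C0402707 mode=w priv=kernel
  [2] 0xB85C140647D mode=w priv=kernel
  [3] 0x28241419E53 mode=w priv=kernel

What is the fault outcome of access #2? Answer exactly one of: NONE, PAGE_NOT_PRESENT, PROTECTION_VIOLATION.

Trace:
#0 VA=0x68082C1FC88 (w,kernel):
  L0: frame=0x3B idx=13 entry=0x3E007 [P=1 RW=1 US=1 PS=0]
  L1: frame=0x3E idx=2 entry=0x41007 [P=1 RW=1 US=1 PS=0]
  L2: frame=0x41 idx=22 entry=0x45007 [P=1 RW=1 US=1 PS=0]
  L3: frame=0x45 idx=31 entry=0x48007 [P=1 RW=1 US=1 PS=0]
  → PA=0x48C88  (4 entries read)
#1 VA=0x886C0402707 (w,kernel):
  L0: frame=0x3B idx=17 entry=0x49007 [P=1 RW=1 US=1 PS=0]
  L1: frame=0x49 idx=27 entry=0x4B007 [P=1 RW=1 US=1 PS=0]
  L2: frame=0x4B idx=2 entry=0x4E007 [P=1 RW=1 US=1 PS=0]
  L3: frame=0x4E idx=2 entry=0x52005 [P=1 RW=0 US=1 PS=0]
  ⇒ fault: PROTECTION_VIOLATION  — 4 lookups
#2 VA=0xB85C140647D (w,kernel):
  L0: frame=0x3B idx=23 entry=0x55007 [P=1 RW=1 US=1 PS=0]
  L1: frame=0x55 idx=23 entry=0x56007 [P=1 RW=1 US=1 PS=0]
  L2: frame=0x56 idx=10 entry=0x58007 [P=1 RW=1 US=1 PS=0]
  L3: frame=0x58 idx=6 entry=0x59007 [P=1 RW=1 US=1 PS=0]
  → PA=0x5947D  (4 entries read)
#3 VA=0x28241419E53 (w,kernel):
  L0: frame=0x3B idx=5 entry=0x5A007 [P=1 RW=1 US=1 PS=0]
  L1: frame=0x5A idx=9 entry=0x5D007 [P=1 RW=1 US=1 PS=0]
  L2: frame=0x5D idx=10 entry=0x5E007 [P=1 RW=1 US=1 PS=0]
  L3: frame=0x5E idx=25 entry=0x62005 [P=1 RW=0 US=1 PS=0]
  ⇒ fault: PROTECTION_VIOLATION  — 4 lookups

Access #2 fault: NONE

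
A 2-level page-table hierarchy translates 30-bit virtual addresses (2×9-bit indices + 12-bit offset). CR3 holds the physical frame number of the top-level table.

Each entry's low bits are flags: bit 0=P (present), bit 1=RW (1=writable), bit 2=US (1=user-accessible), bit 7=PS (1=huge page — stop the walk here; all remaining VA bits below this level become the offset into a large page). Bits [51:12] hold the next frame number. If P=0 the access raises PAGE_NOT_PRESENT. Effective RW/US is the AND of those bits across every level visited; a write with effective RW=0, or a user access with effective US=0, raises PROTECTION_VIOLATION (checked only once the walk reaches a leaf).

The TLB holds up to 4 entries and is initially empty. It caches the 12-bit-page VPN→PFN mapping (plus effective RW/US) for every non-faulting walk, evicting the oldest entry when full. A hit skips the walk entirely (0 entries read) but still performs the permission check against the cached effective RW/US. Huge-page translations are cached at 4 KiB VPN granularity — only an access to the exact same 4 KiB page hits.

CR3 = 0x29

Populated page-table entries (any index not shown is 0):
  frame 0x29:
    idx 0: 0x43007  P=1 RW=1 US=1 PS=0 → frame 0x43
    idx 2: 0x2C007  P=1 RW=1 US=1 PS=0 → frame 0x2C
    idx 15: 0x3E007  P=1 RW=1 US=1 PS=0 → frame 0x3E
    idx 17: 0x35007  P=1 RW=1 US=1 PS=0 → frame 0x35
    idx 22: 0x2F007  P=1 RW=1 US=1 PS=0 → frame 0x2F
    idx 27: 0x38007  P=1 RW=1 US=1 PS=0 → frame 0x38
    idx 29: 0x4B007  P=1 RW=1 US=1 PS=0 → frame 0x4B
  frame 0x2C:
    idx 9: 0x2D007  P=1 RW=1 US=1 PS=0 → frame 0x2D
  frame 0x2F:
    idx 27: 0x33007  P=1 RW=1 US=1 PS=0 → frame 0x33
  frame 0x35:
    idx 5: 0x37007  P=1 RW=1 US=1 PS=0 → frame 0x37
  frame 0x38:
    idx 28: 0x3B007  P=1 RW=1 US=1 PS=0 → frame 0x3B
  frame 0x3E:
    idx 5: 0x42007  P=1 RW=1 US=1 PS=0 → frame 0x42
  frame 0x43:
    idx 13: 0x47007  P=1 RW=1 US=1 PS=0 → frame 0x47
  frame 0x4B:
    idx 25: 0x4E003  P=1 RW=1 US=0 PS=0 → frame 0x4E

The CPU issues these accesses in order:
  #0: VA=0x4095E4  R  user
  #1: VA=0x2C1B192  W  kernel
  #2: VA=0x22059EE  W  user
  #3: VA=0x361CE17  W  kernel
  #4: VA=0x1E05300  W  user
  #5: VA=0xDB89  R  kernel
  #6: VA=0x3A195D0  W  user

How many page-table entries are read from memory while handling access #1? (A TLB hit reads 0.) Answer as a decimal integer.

Per-access translation:
#0 VA=0x4095E4 (r,user):
  [0] read 0x29 idx=2: raw=0x2C007 flags P=1 W=1 U=1 S=0
  [1] read 0x2C idx=9: raw=0x2D007 flags P=1 W=1 U=1 S=0
  → PA=0x2D5E4  (2 entries read)
#1 VA=0x2C1B192 (w,kernel):
  [0] read 0x29 idx=22: raw=0x2F007 flags P=1 W=1 U=1 S=0
  [1] read 0x2F idx=27: raw=0x33007 flags P=1 W=1 U=1 S=0
  → PA=0x33192  (2 entries read)
#2 VA=0x22059EE (w,user):
  [0] read 0x29 idx=17: raw=0x35007 flags P=1 W=1 U=1 S=0
  [1] read 0x35 idx=5: raw=0x37007 flags P=1 W=1 U=1 S=0
  → PA=0x379EE  (2 entries read)
#3 VA=0x361CE17 (w,kernel):
  [0] read 0x29 idx=27: raw=0x38007 flags P=1 W=1 U=1 S=0
  [1] read 0x38 idx=28: raw=0x3B007 flags P=1 W=1 U=1 S=0
  → PA=0x3BE17  (2 entries read)
#4 VA=0x1E05300 (w,user):
  [0] read 0x29 idx=15: raw=0x3E007 flags P=1 W=1 U=1 S=0
  [1] read 0x3E idx=5: raw=0x42007 flags P=1 W=1 U=1 S=0
  → PA=0x42300  (2 entries read)
#5 VA=0xDB89 (r,kernel):
  [0] read 0x29 idx=0: raw=0x43007 flags P=1 W=1 U=1 S=0
  [1] read 0x43 idx=13: raw=0x47007 flags P=1 W=1 U=1 S=0
  → PA=0x47B89  (2 entries read)
#6 VA=0x3A195D0 (w,user):
  [0] read 0x29 idx=29: raw=0x4B007 flags P=1 W=1 U=1 S=0
  [1] read 0x4B idx=25: raw=0x4E003 flags P=1 W=1 U=0 S=0
  → PROTECTION_VIOLATION  (2 entries read)

Entries read for #1: 2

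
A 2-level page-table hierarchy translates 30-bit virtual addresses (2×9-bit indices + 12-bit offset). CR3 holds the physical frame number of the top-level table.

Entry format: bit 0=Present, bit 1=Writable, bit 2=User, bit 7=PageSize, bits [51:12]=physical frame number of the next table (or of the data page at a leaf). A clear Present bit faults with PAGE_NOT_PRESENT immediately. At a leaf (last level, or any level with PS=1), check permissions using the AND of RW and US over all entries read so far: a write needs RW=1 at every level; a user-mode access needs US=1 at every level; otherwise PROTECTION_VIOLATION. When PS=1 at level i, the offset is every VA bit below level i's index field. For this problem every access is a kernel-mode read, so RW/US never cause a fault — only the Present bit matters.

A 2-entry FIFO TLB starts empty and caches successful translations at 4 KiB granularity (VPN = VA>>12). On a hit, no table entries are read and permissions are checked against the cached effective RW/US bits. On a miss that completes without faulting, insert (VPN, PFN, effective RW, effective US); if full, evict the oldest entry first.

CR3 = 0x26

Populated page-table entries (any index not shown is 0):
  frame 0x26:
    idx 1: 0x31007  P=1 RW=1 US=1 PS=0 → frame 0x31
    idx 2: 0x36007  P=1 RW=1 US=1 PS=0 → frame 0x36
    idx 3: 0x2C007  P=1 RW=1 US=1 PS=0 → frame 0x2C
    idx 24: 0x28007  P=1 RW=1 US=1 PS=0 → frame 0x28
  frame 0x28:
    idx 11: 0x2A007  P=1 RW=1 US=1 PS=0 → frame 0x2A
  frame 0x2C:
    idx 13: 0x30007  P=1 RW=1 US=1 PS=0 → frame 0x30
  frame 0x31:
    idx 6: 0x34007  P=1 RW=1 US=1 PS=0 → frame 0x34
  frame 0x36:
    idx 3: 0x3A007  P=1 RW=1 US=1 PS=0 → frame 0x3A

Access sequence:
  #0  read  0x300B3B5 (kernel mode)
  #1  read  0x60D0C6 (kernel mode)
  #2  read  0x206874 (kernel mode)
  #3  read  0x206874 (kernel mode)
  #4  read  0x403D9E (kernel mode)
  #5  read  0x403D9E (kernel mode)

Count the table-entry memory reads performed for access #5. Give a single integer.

Walk each access:
#0 VA=0x300B3B5 (r,kernel):
  L0 @0x26[24] → 0x28007  P=1,RW=1,US=1,PS=0
  L1 @0x28[11] → 0x2A007  P=1,RW=1,US=1,PS=0
  ✓ 0x2A3B5  — 2 lookups
#1 VA=0x60D0C6 (r,kernel):
  L0 @0x26[3] → 0x2C007  P=1,RW=1,US=1,PS=0
  L1 @0x2C[13] → 0x30007  P=1,RW=1,US=1,PS=0
  ✓ 0x300C6  — 2 lookups
#2 VA=0x206874 (r,kernel):
  L0 @0x26[1] → 0x31007  P=1,RW=1,US=1,PS=0
  L1 @0x31[6] → 0x34007  P=1,RW=1,US=1,PS=0
  ✓ 0x34874  — 2 lookups
#3 VA=0x206874 (r,kernel):
  TLB hit vpn=0x206 → PA=0x34874
#4 VA=0x403D9E (r,kernel):
  L0 @0x26[2] → 0x36007  P=1,RW=1,US=1,PS=0
  L1 @0x36[3] → 0x3A007  P=1,RW=1,US=1,PS=0
  ✓ 0x3AD9E  — 2 lookups
#5 VA=0x403D9E (r,kernel):
  TLB hit vpn=0x403 → PA=0x3AD9E

Entries read for #5: 0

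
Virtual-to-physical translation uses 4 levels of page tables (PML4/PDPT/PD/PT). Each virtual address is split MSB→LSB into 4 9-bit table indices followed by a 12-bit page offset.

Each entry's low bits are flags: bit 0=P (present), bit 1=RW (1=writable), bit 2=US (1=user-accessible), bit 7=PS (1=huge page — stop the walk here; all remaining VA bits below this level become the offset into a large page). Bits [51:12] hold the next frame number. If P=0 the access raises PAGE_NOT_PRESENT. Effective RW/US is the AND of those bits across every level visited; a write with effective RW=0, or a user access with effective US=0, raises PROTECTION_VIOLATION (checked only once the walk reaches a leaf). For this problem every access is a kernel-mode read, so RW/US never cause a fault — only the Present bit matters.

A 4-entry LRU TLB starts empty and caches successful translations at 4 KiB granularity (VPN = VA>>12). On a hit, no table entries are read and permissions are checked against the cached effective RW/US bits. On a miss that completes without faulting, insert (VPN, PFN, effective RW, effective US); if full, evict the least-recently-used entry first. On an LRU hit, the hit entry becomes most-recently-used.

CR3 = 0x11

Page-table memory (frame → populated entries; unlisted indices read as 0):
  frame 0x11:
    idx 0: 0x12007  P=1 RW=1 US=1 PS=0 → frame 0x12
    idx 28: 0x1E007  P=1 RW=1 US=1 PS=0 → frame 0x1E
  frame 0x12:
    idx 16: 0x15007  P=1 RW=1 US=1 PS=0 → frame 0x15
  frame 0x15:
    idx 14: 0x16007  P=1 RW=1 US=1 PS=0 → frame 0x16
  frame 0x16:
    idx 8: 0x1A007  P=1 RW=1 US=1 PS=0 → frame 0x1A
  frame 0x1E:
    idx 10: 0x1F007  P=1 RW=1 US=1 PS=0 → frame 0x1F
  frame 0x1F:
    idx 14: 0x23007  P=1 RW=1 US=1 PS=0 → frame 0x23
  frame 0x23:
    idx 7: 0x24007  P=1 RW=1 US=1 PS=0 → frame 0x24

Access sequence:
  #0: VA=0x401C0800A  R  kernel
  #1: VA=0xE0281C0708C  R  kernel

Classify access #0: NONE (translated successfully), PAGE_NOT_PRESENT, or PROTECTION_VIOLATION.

Per-access translation:
#0 VA=0x401C0800A (r,kernel):
  [0] read 0x11 idx=0: raw=0x12007 flags P=1 W=1 U=1 S=0
  [1] read 0x12 idx=16: raw=0x15007 flags P=1 W=1 U=1 S=0
  [2] read 0x15 idx=14: raw=0x16007 flags P=1 W=1 U=1 S=0
  [3] read 0x16 idx=8: raw=0x1A007 flags P=1 W=1 U=1 S=0
  → PA=0x1A00A  (4 entries read)
#1 VA=0xE0281C0708C (r,kernel):
  [0] read 0x11 idx=28: raw=0x1E007 flags P=1 W=1 U=1 S=0
  [1] read 0x1E idx=10: raw=0x1F007 flags P=1 W=1 U=1 S=0
  [2] read 0x1F idx=14: raw=0x23007 flags P=1 W=1 U=1 S=0
  [3] read 0x23 idx=7: raw=0x24007 flags P=1 W=1 U=1 S=0
  → PA=0x2408C  (4 entries read)

Access #0 fault: NONE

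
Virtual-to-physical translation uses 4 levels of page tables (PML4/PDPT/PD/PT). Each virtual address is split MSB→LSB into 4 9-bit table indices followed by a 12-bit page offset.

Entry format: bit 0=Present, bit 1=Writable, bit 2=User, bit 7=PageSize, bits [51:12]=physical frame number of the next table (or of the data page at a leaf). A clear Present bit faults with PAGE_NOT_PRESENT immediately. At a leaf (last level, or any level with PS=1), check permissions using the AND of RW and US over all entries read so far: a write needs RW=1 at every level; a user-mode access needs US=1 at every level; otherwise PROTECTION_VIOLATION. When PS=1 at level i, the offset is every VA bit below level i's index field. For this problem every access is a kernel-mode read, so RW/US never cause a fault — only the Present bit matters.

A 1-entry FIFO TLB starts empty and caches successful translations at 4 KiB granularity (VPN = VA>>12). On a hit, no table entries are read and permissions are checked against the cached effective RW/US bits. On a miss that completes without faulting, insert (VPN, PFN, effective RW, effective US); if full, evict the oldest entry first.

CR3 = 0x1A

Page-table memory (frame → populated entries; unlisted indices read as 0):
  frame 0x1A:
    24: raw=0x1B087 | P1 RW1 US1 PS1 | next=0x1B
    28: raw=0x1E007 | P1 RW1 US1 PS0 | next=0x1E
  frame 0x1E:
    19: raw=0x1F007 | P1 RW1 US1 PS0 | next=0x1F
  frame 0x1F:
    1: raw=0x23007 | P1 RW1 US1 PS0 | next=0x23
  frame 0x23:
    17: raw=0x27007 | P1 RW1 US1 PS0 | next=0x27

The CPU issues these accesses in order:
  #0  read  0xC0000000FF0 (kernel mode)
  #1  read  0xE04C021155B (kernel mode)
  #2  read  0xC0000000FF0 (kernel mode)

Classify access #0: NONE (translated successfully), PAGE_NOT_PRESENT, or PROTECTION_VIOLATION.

Walk each access:
#0 VA=0xC0000000FF0 (r,kernel):
  L0: frame=0x1A idx=24 entry=0x1B087 [P=1 RW=1 US=1 PS=1]
  → PA=0x1BFF0 (huge @L0)  (1 entries read)
#1 VA=0xE04C021155B (r,kernel):
  L0: frame=0x1A idx=28 entry=0x1E007 [P=1 RW=1 US=1 PS=0]
  L1: frame=0x1E idx=19 entry=0x1F007 [P=1 RW=1 US=1 PS=0]
  L2: frame=0x1F idx=1 entry=0x23007 [P=1 RW=1 US=1 PS=0]
  L3: frame=0x23 idx=17 entry=0x27007 [P=1 RW=1 US=1 PS=0]
  → PA=0x2755B  (4 entries read)
#2 VA=0xC0000000FF0 (r,kernel):
  L0: frame=0x1A idx=24 entry=0x1B087 [P=1 RW=1 US=1 PS=1]
  → PA=0x1BFF0 (huge @L0)  (1 entries read)

Access #0 fault: NONE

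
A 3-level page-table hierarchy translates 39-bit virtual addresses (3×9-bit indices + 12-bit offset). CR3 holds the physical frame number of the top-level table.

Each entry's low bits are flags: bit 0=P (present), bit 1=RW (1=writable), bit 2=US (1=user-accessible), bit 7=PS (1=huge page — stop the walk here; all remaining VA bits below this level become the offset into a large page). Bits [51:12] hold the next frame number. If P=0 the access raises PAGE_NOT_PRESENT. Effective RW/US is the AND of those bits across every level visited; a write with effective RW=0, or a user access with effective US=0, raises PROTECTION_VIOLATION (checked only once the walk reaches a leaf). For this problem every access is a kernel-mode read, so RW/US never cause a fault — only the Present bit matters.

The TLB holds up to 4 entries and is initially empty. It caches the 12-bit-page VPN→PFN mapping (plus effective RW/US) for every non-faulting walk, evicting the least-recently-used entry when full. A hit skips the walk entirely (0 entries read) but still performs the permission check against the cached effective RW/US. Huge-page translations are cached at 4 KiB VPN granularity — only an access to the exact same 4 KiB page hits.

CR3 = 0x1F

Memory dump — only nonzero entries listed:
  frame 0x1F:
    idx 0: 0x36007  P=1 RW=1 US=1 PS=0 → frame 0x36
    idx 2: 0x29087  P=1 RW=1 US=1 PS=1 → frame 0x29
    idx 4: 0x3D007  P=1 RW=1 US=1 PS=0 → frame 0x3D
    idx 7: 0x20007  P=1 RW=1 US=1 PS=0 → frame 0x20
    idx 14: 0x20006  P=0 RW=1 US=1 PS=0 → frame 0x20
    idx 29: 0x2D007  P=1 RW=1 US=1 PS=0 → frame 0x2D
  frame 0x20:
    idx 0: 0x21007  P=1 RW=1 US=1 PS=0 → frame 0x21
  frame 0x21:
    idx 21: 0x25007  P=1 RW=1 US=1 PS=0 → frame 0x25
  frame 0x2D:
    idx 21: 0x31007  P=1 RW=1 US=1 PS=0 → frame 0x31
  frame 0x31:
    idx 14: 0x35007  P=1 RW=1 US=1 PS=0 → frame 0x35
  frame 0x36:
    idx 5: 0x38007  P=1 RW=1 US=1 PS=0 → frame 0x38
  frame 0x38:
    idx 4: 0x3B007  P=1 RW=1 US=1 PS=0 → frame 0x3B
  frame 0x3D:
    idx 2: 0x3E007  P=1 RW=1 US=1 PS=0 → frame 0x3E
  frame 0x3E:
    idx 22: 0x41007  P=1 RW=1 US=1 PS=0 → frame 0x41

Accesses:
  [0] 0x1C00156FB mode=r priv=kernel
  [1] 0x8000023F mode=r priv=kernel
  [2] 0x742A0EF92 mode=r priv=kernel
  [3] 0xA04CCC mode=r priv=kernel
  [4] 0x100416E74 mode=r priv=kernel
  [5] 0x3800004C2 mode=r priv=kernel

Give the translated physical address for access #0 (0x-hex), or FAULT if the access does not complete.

Walk each access:
#0 VA=0x1C00156FB (r,kernel):
  L0 @0x1F[7] → 0x20007  P=1,RW=1,US=1,PS=0
  L1 @0x20[0] → 0x21007  P=1,RW=1,US=1,PS=0
  L2 @0x21[21] → 0x25007  P=1,RW=1,US=1,PS=0
  → PA=0x256FB  (3 entries read)
#1 VA=0x8000023F (r,kernel):
  L0 @0x1F[2] → 0x29087  P=1,RW=1,US=1,PS=1
  → PA=0x2923F (huge @L0)  (1 entries read)
#2 VA=0x742A0EF92 (r,kernel):
  L0 @0x1F[29] → 0x2D007  P=1,RW=1,US=1,PS=0
  L1 @0x2D[21] → 0x31007  P=1,RW=1,US=1,PS=0
  L2 @0x31[14] → 0x35007  P=1,RW=1,US=1,PS=0
  → PA=0x35F92  (3 entries read)
#3 VA=0xA04CCC (r,kernel):
  L0 @0x1F[0] → 0x36007  P=1,RW=1,US=1,PS=0
  L1 @0x36[5] → 0x38007  P=1,RW=1,US=1,PS=0
  L2 @0x38[4] → 0x3B007  P=1,RW=1,US=1,PS=0
  → PA=0x3BCCC  (3 entries read)
#4 VA=0x100416E74 (r,kernel):
  L0 @0x1F[4] → 0x3D007  P=1,RW=1,US=1,PS=0
  L1 @0x3D[2] → 0x3E007  P=1,RW=1,US=1,PS=0
  L2 @0x3E[22] → 0x41007  P=1,RW=1,US=1,PS=0
  → PA=0x41E74  (3 entries read)
#5 VA=0x3800004C2 (r,kernel):
  L0 @0x1F[14] → 0x20006  P=0,RW=1,US=1,PS=0
  ⇒ fault: PAGE_NOT_PRESENT  — 1 lookups

Access #0 PA: 0x256FB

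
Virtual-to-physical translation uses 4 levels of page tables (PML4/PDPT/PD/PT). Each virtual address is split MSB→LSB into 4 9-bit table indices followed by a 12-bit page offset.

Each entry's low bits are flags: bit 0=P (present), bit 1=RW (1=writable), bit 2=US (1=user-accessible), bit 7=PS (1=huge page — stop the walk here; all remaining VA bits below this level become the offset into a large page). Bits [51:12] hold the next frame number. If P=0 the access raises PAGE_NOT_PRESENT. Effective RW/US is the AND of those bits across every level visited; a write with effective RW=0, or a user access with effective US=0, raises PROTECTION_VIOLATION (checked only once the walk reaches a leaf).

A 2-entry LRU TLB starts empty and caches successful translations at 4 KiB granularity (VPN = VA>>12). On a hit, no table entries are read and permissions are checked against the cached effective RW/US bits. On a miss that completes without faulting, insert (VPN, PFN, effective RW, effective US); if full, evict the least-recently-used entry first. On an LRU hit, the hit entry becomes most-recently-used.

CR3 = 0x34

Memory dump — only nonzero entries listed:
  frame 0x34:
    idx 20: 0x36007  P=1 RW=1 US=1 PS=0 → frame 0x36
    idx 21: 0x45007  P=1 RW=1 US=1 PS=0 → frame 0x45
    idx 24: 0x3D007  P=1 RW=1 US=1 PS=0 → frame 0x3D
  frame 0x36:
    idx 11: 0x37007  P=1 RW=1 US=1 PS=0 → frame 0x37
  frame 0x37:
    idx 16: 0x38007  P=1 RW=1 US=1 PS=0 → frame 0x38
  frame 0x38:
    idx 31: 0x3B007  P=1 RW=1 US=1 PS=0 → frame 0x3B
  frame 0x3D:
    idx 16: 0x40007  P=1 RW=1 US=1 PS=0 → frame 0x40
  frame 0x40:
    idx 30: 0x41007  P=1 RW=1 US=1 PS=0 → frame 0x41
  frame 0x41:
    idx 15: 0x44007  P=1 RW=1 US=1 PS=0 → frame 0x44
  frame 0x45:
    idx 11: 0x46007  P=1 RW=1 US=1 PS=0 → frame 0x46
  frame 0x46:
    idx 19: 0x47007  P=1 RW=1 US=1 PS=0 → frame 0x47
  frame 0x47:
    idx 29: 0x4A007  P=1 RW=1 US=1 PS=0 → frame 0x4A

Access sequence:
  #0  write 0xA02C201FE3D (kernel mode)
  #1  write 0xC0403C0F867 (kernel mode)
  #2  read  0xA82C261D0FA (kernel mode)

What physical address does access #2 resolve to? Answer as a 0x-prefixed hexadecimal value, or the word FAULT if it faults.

Per-access translation:
#0 VA=0xA02C201FE3D (w,kernel):
  L0 @0x34[20] → 0x36007  P=1,RW=1,US=1,PS=0
  L1 @0x36[11] → 0x37007  P=1,RW=1,US=1,PS=0
  L2 @0x37[16] → 0x38007  P=1,RW=1,US=1,PS=0
  L3 @0x38[31] → 0x3B007  P=1,RW=1,US=1,PS=0
  ✓ 0x3BE3D  — 4 lookups
#1 VA=0xC0403C0F867 (w,kernel):
  L0 @0x34[24] → 0x3D007  P=1,RW=1,US=1,PS=0
  L1 @0x3D[16] → 0x40007  P=1,RW=1,US=1,PS=0
  L2 @0x40[30] → 0x41007  P=1,RW=1,US=1,PS=0
  L3 @0x41[15] → 0x44007  P=1,RW=1,US=1,PS=0
  ✓ 0x44867  — 4 lookups
#2 VA=0xA82C261D0FA (r,kernel):
  L0 @0x34[21] → 0x45007  P=1,RW=1,US=1,PS=0
  L1 @0x45[11] → 0x46007  P=1,RW=1,US=1,PS=0
  L2 @0x46[19] → 0x47007  P=1,RW=1,US=1,PS=0
  L3 @0x47[29] → 0x4A007  P=1,RW=1,US=1,PS=0
  ✓ 0x4A0FA  — 4 lookups

Access #2 PA: 0x4A0FA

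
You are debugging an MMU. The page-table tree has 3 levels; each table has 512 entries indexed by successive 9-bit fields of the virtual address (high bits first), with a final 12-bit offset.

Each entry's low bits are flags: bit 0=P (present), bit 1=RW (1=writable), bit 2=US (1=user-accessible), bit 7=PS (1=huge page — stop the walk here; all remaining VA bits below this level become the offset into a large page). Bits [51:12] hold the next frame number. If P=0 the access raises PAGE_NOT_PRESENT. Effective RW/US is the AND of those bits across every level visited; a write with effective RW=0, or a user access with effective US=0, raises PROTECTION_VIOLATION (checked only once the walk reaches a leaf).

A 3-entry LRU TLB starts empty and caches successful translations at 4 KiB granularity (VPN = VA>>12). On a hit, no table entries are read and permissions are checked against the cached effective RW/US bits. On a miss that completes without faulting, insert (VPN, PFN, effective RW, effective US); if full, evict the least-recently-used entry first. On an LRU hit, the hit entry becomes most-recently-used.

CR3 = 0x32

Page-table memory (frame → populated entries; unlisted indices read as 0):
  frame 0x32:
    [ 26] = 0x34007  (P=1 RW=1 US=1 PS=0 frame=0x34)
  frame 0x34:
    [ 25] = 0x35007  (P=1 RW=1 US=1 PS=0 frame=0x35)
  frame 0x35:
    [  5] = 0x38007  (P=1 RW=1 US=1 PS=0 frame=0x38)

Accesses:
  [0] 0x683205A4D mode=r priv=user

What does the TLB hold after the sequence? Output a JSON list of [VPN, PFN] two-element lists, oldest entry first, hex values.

Trace:
#0 VA=0x683205A4D (r,user):
  L0 @0x32[26] → 0x34007  P=1,RW=1,US=1,PS=0
  L1 @0x34[25] → 0x35007  P=1,RW=1,US=1,PS=0
  L2 @0x35[5] → 0x38007  P=1,RW=1,US=1,PS=0
  ⇒ phys 0x38A4D  [3 reads]

TLB: [["0x683205", "0x38"]]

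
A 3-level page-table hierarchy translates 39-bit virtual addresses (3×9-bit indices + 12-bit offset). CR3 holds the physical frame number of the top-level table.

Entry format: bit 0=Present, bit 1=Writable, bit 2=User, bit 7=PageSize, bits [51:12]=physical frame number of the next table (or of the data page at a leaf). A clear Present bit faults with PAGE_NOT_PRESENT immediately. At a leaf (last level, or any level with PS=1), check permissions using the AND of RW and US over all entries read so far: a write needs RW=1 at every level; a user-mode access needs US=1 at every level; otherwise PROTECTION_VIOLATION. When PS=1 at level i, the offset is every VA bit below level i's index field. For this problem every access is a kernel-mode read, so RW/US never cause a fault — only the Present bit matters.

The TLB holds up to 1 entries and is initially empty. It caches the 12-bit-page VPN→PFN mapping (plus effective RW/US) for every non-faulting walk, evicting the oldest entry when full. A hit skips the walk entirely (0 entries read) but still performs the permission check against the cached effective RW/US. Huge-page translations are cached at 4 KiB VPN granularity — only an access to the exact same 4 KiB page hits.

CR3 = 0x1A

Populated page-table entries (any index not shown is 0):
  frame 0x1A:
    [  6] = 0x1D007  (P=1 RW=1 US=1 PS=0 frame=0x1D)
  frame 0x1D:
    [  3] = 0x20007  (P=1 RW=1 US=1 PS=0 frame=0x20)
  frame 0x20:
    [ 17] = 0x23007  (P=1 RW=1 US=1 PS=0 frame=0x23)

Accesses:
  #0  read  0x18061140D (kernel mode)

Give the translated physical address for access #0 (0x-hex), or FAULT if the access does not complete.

Walk each access:
#0 VA=0x18061140D (r,kernel):
  [0] read 0x1A idx=6: raw=0x1D007 flags P=1 W=1 U=1 S=0
  [1] read 0x1D idx=3: raw=0x20007 flags P=1 W=1 U=1 S=0
  [2] read 0x20 idx=17: raw=0x23007 flags P=1 W=1 U=1 S=0
  ✓ 0x2340D  — 3 lookups

Access #0 PA: 0x2340D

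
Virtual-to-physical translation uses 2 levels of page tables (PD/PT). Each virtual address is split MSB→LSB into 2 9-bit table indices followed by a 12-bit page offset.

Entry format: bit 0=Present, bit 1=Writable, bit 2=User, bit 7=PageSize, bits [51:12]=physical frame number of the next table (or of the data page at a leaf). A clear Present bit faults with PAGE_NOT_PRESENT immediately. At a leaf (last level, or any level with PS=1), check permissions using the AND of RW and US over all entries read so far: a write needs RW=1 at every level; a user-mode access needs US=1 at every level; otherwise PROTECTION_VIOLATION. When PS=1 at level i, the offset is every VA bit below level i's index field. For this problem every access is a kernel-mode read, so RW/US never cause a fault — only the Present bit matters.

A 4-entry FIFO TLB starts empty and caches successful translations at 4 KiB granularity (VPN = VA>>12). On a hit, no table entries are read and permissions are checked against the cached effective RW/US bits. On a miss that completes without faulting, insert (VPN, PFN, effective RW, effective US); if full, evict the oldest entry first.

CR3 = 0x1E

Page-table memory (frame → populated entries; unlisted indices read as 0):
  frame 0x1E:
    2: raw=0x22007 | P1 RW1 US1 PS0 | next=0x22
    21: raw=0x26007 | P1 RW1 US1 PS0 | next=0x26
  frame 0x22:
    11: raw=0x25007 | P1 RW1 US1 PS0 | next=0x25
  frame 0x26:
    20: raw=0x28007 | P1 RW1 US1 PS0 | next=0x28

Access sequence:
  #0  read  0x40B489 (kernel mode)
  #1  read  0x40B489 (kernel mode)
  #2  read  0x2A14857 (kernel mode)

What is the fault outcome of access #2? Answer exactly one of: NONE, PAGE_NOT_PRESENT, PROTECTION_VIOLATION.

Trace:
#0 VA=0x40B489 (r,kernel):
  L0: frame=0x1E idx=2 entry=0x22007 [P=1 RW=1 US=1 PS=0]
  L1: frame=0x22 idx=11 entry=0x25007 [P=1 RW=1 US=1 PS=0]
  ✓ 0x25489  — 2 lookups
#1 VA=0x40B489 (r,kernel):
  TLB hit vpn=0x40B → PA=0x25489
#2 VA=0x2A14857 (r,kernel):
  L0: frame=0x1E idx=21 entry=0x26007 [P=1 RW=1 US=1 PS=0]
  L1: frame=0x26 idx=20 entry=0x28007 [P=1 RW=1 US=1 PS=0]
  ✓ 0x28857  — 2 lookups

Access #2 fault: NONE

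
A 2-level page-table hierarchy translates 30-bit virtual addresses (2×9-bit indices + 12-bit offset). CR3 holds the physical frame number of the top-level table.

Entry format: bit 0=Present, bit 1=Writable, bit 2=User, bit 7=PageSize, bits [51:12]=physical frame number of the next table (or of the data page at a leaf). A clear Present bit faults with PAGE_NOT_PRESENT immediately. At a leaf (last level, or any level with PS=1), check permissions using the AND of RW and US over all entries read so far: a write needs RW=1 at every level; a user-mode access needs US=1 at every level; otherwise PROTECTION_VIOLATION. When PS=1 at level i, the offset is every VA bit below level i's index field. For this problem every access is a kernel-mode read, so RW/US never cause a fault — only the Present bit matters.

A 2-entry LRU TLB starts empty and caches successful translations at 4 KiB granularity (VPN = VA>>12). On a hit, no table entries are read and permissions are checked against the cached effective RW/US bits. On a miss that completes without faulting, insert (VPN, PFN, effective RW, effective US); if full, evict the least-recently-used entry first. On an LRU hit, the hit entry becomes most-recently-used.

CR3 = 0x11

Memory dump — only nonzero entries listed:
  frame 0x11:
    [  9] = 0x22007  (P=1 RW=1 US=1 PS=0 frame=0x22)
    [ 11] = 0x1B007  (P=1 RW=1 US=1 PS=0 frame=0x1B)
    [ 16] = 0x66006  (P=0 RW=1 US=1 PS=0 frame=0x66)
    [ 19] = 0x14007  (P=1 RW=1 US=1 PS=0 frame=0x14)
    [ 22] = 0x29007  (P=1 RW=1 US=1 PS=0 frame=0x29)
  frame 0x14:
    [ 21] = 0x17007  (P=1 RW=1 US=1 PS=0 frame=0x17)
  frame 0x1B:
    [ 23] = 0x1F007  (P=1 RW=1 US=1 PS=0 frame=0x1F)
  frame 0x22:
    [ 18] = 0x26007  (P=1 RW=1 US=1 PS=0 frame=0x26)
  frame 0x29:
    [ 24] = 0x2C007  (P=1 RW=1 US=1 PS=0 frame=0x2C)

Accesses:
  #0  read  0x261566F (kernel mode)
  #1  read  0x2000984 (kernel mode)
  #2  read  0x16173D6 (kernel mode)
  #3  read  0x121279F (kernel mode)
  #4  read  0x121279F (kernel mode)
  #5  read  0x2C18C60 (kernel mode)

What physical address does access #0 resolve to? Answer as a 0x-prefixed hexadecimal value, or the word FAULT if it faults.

Walk each access:
#0 VA=0x261566F (r,kernel):
  L0 @0x11[19] → 0x14007  P=1,RW=1,US=1,PS=0
  L1 @0x14[21] → 0x17007  P=1,RW=1,US=1,PS=0
  ✓ 0x1766F  — 2 lookups
#1 VA=0x2000984 (r,kernel):
  L0 @0x11[16] → 0x66006  P=0,RW=1,US=1,PS=0
  ✗ PAGE_NOT_PRESENT  [1 reads]
#2 VA=0x16173D6 (r,kernel):
  L0 @0x11[11] → 0x1B007  P=1,RW=1,US=1,PS=0
  L1 @0x1B[23] → 0x1F007  P=1,RW=1,US=1,PS=0
  ✓ 0x1F3D6  — 2 lookups
#3 VA=0x121279F (r,kernel):
  L0 @0x11[9] → 0x22007  P=1,RW=1,US=1,PS=0
  L1 @0x22[18] → 0x26007  P=1,RW=1,US=1,PS=0
  ✓ 0x2679F  — 2 lookups
#4 VA=0x121279F (r,kernel):
  TLB hit vpn=0x1212 → PA=0x2679F
#5 VA=0x2C18C60 (r,kernel):
  L0 @0x11[22] → 0x29007  P=1,RW=1,US=1,PS=0
  L1 @0x29[24] → 0x2C007  P=1,RW=1,US=1,PS=0
  ✓ 0x2CC60  — 2 lookups

Access #0 PA: 0x1766F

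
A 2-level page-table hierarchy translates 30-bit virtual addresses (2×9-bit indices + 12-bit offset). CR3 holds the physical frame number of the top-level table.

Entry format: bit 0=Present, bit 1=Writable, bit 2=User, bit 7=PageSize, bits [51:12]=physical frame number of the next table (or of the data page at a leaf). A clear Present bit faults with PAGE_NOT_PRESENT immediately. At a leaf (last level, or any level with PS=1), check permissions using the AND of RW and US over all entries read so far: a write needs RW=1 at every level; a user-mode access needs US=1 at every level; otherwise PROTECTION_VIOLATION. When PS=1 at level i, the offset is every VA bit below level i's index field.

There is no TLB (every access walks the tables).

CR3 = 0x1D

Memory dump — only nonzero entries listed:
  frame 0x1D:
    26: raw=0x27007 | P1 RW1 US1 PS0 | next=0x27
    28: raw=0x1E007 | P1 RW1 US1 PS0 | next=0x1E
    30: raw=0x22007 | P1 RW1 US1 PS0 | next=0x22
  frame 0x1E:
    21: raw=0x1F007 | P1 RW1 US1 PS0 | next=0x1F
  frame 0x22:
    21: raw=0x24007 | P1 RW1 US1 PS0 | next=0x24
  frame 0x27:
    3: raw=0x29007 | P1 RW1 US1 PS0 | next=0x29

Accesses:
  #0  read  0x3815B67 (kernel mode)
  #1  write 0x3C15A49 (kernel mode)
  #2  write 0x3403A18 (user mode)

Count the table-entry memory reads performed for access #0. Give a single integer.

Trace:
#0 VA=0x3815B67 (r,kernel):
  lvl0: tbl 0x1D, slot 28 ⇒ 0x1E007 (P1/RW1/US1/PS0)
  lvl1: tbl 0x1E, slot 21 ⇒ 0x1F007 (P1/RW1/US1/PS0)
  ✓ 0x1FB67  — 2 lookups
#1 VA=0x3C15A49 (w,kernel):
  lvl0: tbl 0x1D, slot 30 ⇒ 0x22007 (P1/RW1/US1/PS0)
  lvl1: tbl 0x22, slot 21 ⇒ 0x24007 (P1/RW1/US1/PS0)
  ✓ 0x24A49  — 2 lookups
#2 VA=0x3403A18 (w,user):
  lvl0: tbl 0x1D, slot 26 ⇒ 0x27007 (P1/RW1/US1/PS0)
  lvl1: tbl 0x27, slot 3 ⇒ 0x29007 (P1/RW1/US1/PS0)
  ✓ 0x29A18  — 2 lookups

Entries read for #0: 2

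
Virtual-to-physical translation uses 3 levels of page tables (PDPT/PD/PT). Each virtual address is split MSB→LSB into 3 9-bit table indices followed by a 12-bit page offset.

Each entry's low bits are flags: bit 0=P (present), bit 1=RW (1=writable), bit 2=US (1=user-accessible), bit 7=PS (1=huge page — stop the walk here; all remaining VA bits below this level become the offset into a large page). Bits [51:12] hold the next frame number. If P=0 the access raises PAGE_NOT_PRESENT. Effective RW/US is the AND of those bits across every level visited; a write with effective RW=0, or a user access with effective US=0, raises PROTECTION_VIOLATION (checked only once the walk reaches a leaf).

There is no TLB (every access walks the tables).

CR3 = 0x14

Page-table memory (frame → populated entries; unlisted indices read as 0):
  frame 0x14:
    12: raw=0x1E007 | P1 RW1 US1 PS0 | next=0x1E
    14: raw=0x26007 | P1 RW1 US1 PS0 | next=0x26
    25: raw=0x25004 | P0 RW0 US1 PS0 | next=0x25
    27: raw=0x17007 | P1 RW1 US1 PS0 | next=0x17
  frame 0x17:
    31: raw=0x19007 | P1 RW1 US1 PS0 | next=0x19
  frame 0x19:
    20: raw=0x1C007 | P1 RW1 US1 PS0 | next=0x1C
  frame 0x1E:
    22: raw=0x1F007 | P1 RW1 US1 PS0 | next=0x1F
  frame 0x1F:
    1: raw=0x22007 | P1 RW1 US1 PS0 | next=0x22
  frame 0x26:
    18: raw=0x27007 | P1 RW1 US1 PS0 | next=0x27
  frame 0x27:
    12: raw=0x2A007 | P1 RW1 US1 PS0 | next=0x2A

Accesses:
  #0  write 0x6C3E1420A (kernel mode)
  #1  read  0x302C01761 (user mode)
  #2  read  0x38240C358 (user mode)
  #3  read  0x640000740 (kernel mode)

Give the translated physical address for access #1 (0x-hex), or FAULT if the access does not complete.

Walk each access:
#0 VA=0x6C3E1420A (w,kernel):
  L0: frame=0x14 idx=27 entry=0x17007 [P=1 RW=1 US=1 PS=0]
  L1: frame=0x17 idx=31 entry=0x19007 [P=1 RW=1 US=1 PS=0]
  L2: frame=0x19 idx=20 entry=0x1C007 [P=1 RW=1 US=1 PS=0]
  ⇒ phys 0x1C20A  [3 reads]
#1 VA=0x302C01761 (r,user):
  L0: frame=0x14 idx=12 entry=0x1E007 [P=1 RW=1 US=1 PS=0]
  L1: frame=0x1E idx=22 entry=0x1F007 [P=1 RW=1 US=1 PS=0]
  L2: frame=0x1F idx=1 entry=0x22007 [P=1 RW=1 US=1 PS=0]
  ⇒ phys 0x22761  [3 reads]
#2 VA=0x38240C358 (r,user):
  L0: frame=0x14 idx=14 entry=0x26007 [P=1 RW=1 US=1 PS=0]
  L1: frame=0x26 idx=18 entry=0x27007 [P=1 RW=1 US=1 PS=0]
  L2: frame=0x27 idx=12 entry=0x2A007 [P=1 RW=1 US=1 PS=0]
  ⇒ phys 0x2A358  [3 reads]
#3 VA=0x640000740 (r,kernel):
  L0: frame=0x14 idx=25 entry=0x25004 [P=0 RW=0 US=1 PS=0]
  → PAGE_NOT_PRESENT  (1 entries read)

Access #1 PA: 0x22761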